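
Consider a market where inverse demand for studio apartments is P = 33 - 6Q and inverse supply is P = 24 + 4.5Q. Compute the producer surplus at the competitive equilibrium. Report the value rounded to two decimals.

Setting demand equal to supply, 9 = 10.5Q, so Q* = 0.8571 and P* = 27.8571.
The supply curve's price intercept is 24, so PS = (1/2)(Q*)(P* - 24) = (1/2)(0.8571)(3.8571) = 1.6531.

1.65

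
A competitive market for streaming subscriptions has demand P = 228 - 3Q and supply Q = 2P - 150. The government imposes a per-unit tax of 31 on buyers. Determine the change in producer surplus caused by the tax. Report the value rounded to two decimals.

-173.98

Rewriting supply in inverse form: P = 75 + 0.5Q.
Pre-tax equilibrium: 228 - 3Q = 75 + 0.5Q gives Q* = 43.7143, P* = 96.8571.
A tax on buyers shifts demand down by 31: (228 - 31) - 3Q = 75 + 0.5Q, so Q_t = 34.8571. Buyers pay P_b = 123.4286; sellers receive P_s = P_b - 31 = 92.4286.
Producers lose the trapezoid between P_s and P* out to Q_t plus the triangle from Q_t to Q*: change in PS = 303.7551 - 477.7347 = -173.9796.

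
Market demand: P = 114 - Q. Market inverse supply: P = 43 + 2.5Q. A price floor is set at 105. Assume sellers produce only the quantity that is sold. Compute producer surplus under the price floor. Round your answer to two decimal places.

Free-market equilibrium: 114 - Q = 43 + 2.5Q gives Q* = 20.2857, P* = 93.7143.
At the floor price 105, quantity demanded is (114 - 105)/1 = 9; demand is the short side, so Q = 9 trades at P = 105.
The supply price at Q = 9 is 65.5. PS is the trapezoid between 105 and supply over [0, 9]: (1/2)[(105 - 43) + (105 - 65.5)](9) = 456.75.

456.75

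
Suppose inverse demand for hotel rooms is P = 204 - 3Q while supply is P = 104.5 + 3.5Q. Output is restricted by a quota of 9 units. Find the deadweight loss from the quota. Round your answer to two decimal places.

Without the quota, 204 - 3Q = 104.5 + 3.5Q gives Q* = 15.3077.
At Q = 9 the demand price is 204 - 3(9) = 177 and the supply price is 104.5 + 3.5(9) = 136.
DWL = (1/2)(gap between curves at 9) x (Q* - 9) = (1/2)(41)(6.3077) = 129.3077.

129.31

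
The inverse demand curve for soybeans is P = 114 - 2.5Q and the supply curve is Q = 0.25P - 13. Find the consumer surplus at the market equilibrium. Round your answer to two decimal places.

113.73

Rewriting supply in inverse form: P = 52 + 4Q.
Setting demand equal to supply, 62 = 6.5Q, so Q* = 9.5385 and P* = 90.1538.
Consumer surplus is the triangle under demand above P*: (1/2)(9.5385)(114 - 90.1538) = (1/2)(9.5385)(23.8462) = 113.7278.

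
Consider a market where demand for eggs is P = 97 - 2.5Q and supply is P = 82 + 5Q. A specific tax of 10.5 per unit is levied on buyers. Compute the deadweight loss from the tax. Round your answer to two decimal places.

Pre-tax equilibrium: 97 - 2.5Q = 82 + 5Q gives Q* = 2, P* = 92.
A tax on buyers shifts demand down by 10.5: (97 - 10.5) - 2.5Q = 82 + 5Q, so Q_t = 0.6. Buyers pay P_b = 95.5; sellers receive P_s = P_b - 10.5 = 85.
The welfare triangle lost has base Q* - Q_t = 1.4 and height t = 10.5, so DWL = (1/2)(1.4)(10.5) = 7.35.

7.35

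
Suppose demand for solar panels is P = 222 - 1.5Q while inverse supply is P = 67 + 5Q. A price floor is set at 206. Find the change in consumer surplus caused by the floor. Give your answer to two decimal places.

-341.15

Without the control, 222 - 1.5Q = 67 + 5Q so Q* = 23.8462 and P* = 186.2308.
At the floor price 206, quantity demanded is (222 - 206)/1.5 = 10.6667; demand is the short side, so Q = 10.6667 trades at P = 206.
CS goes from (1/2)(23.8462)(35.7692) = 426.4793 to 85.3333 (computed as (222 - 206)(10.6667) - (1/2)(1.5)(10.6667)^2), a change of -341.146.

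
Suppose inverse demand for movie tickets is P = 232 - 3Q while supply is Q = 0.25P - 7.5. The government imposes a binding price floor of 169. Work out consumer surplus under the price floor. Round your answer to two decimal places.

661.50

Rewriting supply in inverse form: P = 30 + 4Q.
Free-market equilibrium: 232 - 3Q = 30 + 4Q gives Q* = 28.8571, P* = 145.4286.
At the floor price 169, quantity demanded is (232 - 169)/3 = 21; demand is the short side, so Q = 21 trades at P = 169.
CS is the triangle under demand above 169: (1/2)(21)(232 - 169) = 661.5.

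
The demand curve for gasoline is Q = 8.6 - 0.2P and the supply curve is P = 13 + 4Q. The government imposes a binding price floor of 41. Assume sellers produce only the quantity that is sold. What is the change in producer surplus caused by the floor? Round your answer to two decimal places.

Rewriting demand in inverse form: P = 43 - 5Q.
Without the control, 43 - 5Q = 13 + 4Q so Q* = 3.3333 and P* = 26.3333.
At the floor price 41, quantity demanded is (43 - 41)/5 = 0.4; demand is the short side, so Q = 0.4 trades at P = 41.
PS goes from (1/2)(3.3333)(13.3333) = 22.2222 to 10.88 (computed as (41 - 13)(0.4) - (1/2)(4)(0.4)^2), a change of -11.3422.

-11.34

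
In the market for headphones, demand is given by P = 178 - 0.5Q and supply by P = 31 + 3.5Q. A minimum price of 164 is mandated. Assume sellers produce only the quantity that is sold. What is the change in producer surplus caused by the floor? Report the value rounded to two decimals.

Free-market equilibrium: 178 - 0.5Q = 31 + 3.5Q gives Q* = 36.75, P* = 159.625.
At the floor price 164, quantity demanded is (178 - 164)/0.5 = 28; demand is the short side, so Q = 28 trades at P = 164.
PS goes from (1/2)(36.75)(128.625) = 2363.4844 to 2352 (computed as (164 - 31)(28) - (1/2)(3.5)(28)^2), a change of -11.4844.

-11.48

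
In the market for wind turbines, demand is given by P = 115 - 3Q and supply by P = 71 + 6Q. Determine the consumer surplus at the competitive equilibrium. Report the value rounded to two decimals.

Setting demand equal to supply, 44 = 9Q, so Q* = 4.8889 and P* = 100.3333.
CS is the area between the demand curve and P* from 0 to Q*: (1/2)(4.8889)(14.6667) = 35.8519.

35.85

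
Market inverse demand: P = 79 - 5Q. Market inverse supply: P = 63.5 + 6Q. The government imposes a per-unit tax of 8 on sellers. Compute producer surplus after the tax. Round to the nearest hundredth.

Pre-tax equilibrium: 79 - 5Q = 63.5 + 6Q gives Q* = 1.4091, P* = 71.9545.
With the tax, sellers need 8 more per unit: 79 - 5Q = 63.5 + 6Q + 8, so Q_t = 0.6818. Buyers pay P_b = 75.5909; sellers receive P_s = P_b - 8 = 67.5909.
PS = (1/2)(Q_t)(P_s - 63.5) = (1/2)(0.6818)(4.0909) = 1.3946.

1.39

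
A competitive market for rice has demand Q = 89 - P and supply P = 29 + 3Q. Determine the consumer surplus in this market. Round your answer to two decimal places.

Rewriting demand in inverse form: P = 89 - Q.
Set 89 - Q = 29 + 3Q, which gives 60 = 4Q, so Q* = 15 and P* = 89 - (15) = 74.
Consumer surplus is the triangle under demand above P*: (1/2)(15)(89 - 74) = (1/2)(15)(15) = 112.5.

112.50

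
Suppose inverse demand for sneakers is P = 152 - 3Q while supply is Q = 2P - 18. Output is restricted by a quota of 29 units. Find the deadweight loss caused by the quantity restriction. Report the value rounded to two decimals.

246.04

Rewriting supply in inverse form: P = 9 + 0.5Q.
Without the quota, 152 - 3Q = 9 + 0.5Q gives Q* = 40.8571.
At Q = 29 the demand price is 152 - 3(29) = 65 and the supply price is 9 + 0.5(29) = 23.5.
DWL = (1/2)(gap between curves at 29) x (Q* - 29) = (1/2)(41.5)(11.8571) = 246.0357.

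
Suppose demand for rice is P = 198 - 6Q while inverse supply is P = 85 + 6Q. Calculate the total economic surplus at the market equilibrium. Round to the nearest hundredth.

532.04

Setting demand equal to supply, 113 = 12Q, so Q* = 9.4167 and P* = 141.5.
CS = (1/2)(9.4167)(56.5) = 266.0208 and PS = (1/2)(9.4167)(56.5) = 266.0208, so total surplus = 532.0417.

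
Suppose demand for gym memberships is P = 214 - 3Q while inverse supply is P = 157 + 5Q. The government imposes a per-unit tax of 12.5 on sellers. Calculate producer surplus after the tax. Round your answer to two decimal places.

Pre-tax equilibrium: 214 - 3Q = 157 + 5Q gives Q* = 7.125, P* = 192.625.
A tax on sellers shifts supply up by 12.5: 214 - 3Q = 157 + 5Q + 12.5, so Q_t = 5.5625. Buyers pay P_b = 197.3125; sellers receive P_s = P_b - 12.5 = 184.8125.
PS = (1/2)(Q_t)(P_s - 157) = (1/2)(5.5625)(27.8125) = 77.3535.

77.35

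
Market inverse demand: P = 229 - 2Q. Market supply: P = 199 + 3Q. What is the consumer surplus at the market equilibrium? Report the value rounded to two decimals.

36.00

Setting demand equal to supply, 30 = 5Q, so Q* = 6 and P* = 217.
Consumer surplus is the triangle under demand above P*: (1/2)(6)(229 - 217) = (1/2)(6)(12) = 36.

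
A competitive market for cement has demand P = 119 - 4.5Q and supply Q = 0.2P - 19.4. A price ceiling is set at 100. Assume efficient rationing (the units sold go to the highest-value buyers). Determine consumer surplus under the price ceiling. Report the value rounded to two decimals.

10.59

Rewriting supply in inverse form: P = 97 + 5Q.
Free-market equilibrium: 119 - 4.5Q = 97 + 5Q gives Q* = 2.3158, P* = 108.5789.
At the ceiling price 100, quantity supplied is (100 - 97)/5 = 0.6; supply is the short side, so Q = 0.6 trades at P = 100.
The demand price at Q = 0.6 is 116.3. CS is the trapezoid between demand and 100 over [0, 0.6]: (1/2)[(119 - 100) + (116.3 - 100)](0.6) = 10.59.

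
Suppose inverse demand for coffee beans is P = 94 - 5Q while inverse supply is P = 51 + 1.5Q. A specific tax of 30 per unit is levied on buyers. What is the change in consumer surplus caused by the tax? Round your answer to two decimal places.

-99.41

Pre-tax equilibrium: 94 - 5Q = 51 + 1.5Q gives Q* = 6.6154, P* = 60.9231.
A tax on buyers shifts demand down by 30: (94 - 30) - 5Q = 51 + 1.5Q, so Q_t = 2. Buyers pay P_b = 84; sellers receive P_s = P_b - 30 = 54.
Consumers lose the trapezoid between P* and P_b out to Q_t plus the triangle from Q_t to Q*: change in CS = 10 - 109.4083 = -99.4083.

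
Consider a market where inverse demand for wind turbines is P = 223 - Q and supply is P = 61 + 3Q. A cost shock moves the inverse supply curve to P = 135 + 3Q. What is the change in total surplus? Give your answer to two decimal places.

Initial equilibrium: Q_0 = 40.5, P_0 = 182.5; CS_0 = (1/2)(40.5)(40.5) = 820.125, PS_0 = (1/2)(40.5)(121.5) = 2460.375.
New equilibrium: 223 - Q = 135 + 3Q gives Q_1 = 22, P_1 = 201; CS_1 = 242, PS_1 = 726.
Change in total surplus = (242 + 726) - (820.125 + 2460.375) = -2312.5.

-2312.50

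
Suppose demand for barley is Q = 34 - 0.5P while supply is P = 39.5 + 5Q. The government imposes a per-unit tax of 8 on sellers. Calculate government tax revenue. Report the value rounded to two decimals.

Rewriting demand in inverse form: P = 68 - 2Q.
Pre-tax equilibrium: 68 - 2Q = 39.5 + 5Q gives Q* = 4.0714, P* = 59.8571.
A tax on sellers shifts supply up by 8: 68 - 2Q = 39.5 + 5Q + 8, so Q_t = 2.9286. Buyers pay P_b = 62.1429; sellers receive P_s = P_b - 8 = 54.1429.
Revenue is the tax times quantity traded: 8 x 2.9286 = 23.4286.

23.43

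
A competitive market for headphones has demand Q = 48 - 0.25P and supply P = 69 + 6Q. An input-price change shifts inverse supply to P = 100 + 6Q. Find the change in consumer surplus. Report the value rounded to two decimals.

-133.30

Rewriting demand in inverse form: P = 192 - 4Q.
Initial equilibrium: Q_0 = 12.3, P_0 = 142.8; CS_0 = (1/2)(12.3)(49.2) = 302.58, PS_0 = (1/2)(12.3)(73.8) = 453.87.
New equilibrium: 192 - 4Q = 100 + 6Q gives Q_1 = 9.2, P_1 = 155.2; CS_1 = 169.28, PS_1 = 253.92.
Change in consumer surplus = 169.28 - 302.58 = -133.3.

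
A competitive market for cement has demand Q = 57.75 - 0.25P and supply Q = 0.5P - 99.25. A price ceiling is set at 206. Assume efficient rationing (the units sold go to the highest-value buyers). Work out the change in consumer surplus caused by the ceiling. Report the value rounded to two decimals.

6.94

Rewriting demand in inverse form: P = 231 - 4Q.
Rewriting supply in inverse form: P = 198.5 + 2Q.
Without the control, 231 - 4Q = 198.5 + 2Q so Q* = 5.4167 and P* = 209.3333.
At the ceiling price 206, quantity supplied is (206 - 198.5)/2 = 3.75; supply is the short side, so Q = 3.75 trades at P = 206.
CS goes from (1/2)(5.4167)(21.6667) = 58.6806 to 65.625 (computed as (231 - 206)(3.75) - (1/2)(4)(3.75)^2), a change of 6.9444.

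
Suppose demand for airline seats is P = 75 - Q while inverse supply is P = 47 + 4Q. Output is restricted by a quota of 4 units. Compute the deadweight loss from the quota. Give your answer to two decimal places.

Without the quota, 75 - Q = 47 + 4Q gives Q* = 5.6.
At Q = 4 the demand price is 75 - (4) = 71 and the supply price is 47 + 4(4) = 63.
Deadweight loss is the triangle between the curves from 4 to 5.6: (1/2)(71 - 63)(5.6 - 4) = 6.4.

6.40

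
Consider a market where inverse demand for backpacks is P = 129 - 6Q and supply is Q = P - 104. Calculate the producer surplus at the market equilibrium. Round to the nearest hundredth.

Rewriting supply in inverse form: P = 104 + Q.
Setting demand equal to supply, 25 = 7Q, so Q* = 3.5714 and P* = 107.5714.
Producer surplus is the triangle above supply below P*: (1/2)(3.5714)(107.5714 - 104) = (1/2)(3.5714)(3.5714) = 6.3776.

6.38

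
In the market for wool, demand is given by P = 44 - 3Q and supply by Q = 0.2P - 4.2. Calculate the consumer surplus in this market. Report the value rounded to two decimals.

12.40

Rewriting supply in inverse form: P = 21 + 5Q.
Set 44 - 3Q = 21 + 5Q, which gives 23 = 8Q, so Q* = 2.875 and P* = 44 - 3(2.875) = 35.375.
CS is the area between the demand curve and P* from 0 to Q*: (1/2)(2.875)(8.625) = 12.3984.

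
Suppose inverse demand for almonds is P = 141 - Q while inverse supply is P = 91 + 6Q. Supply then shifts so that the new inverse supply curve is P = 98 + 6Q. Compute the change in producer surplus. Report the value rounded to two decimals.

-39.86

Initial equilibrium: Q_0 = 7.1429, P_0 = 133.8571; CS_0 = (1/2)(7.1429)(7.1429) = 25.5102, PS_0 = (1/2)(7.1429)(42.8571) = 153.0612.
New equilibrium: 141 - Q = 98 + 6Q gives Q_1 = 6.1429, P_1 = 134.8571; CS_1 = 18.8673, PS_1 = 113.2041.
Change in producer surplus = 113.2041 - 153.0612 = -39.8571.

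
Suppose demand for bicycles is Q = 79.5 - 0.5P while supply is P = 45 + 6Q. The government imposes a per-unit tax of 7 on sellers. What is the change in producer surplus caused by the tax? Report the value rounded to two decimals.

-72.52

Rewriting demand in inverse form: P = 159 - 2Q.
Pre-tax equilibrium: 159 - 2Q = 45 + 6Q gives Q* = 14.25, P* = 130.5.
A tax on sellers shifts supply up by 7: 159 - 2Q = 45 + 6Q + 7, so Q_t = 13.375. Buyers pay P_b = 132.25; sellers receive P_s = P_b - 7 = 125.25.
PS falls from (1/2)(14.25)(85.5) = 609.1875 to (1/2)(13.375)(80.25) = 536.6719, a change of -72.5156.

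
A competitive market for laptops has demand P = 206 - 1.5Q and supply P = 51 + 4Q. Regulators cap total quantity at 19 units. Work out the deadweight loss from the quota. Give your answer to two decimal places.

Without the quota, 206 - 1.5Q = 51 + 4Q gives Q* = 28.1818.
At Q = 19 the demand price is 206 - 1.5(19) = 177.5 and the supply price is 51 + 4(19) = 127.
Deadweight loss is the triangle between the curves from 19 to 28.1818: (1/2)(177.5 - 127)(28.1818 - 19) = 231.8409.

231.84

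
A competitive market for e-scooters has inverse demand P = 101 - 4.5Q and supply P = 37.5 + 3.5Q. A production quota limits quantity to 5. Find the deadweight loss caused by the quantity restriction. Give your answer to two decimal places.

34.52

Without the quota, 101 - 4.5Q = 37.5 + 3.5Q gives Q* = 7.9375.
At Q = 5 the demand price is 101 - 4.5(5) = 78.5 and the supply price is 37.5 + 3.5(5) = 55.
DWL = (1/2)(gap between curves at 5) x (Q* - 5) = (1/2)(23.5)(2.9375) = 34.5156.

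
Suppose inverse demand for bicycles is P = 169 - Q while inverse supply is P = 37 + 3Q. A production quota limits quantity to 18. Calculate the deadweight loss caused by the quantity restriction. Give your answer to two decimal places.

450.00

Unrestricted equilibrium: Q* = (169 - 37)/(1 + 3) = 33.
At Q = 18 the demand price is 169 - (18) = 151 and the supply price is 37 + 3(18) = 91.
Deadweight loss is the triangle between the curves from 18 to 33: (1/2)(151 - 91)(33 - 18) = 450.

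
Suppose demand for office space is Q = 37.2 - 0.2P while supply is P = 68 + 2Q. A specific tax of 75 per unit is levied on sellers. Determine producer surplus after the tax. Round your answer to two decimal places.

Rewriting demand in inverse form: P = 186 - 5Q.
Without the tax, 186 - 5Q = 68 + 2Q so Q* = 16.8571 and P* = 101.7143.
With the tax, sellers need 75 more per unit: 186 - 5Q = 68 + 2Q + 75, so Q_t = 6.1429. Buyers pay P_b = 155.2857; sellers receive P_s = P_b - 75 = 80.2857.
PS = (1/2)(Q_t)(P_s - 68) = (1/2)(6.1429)(12.2857) = 37.7347.

37.73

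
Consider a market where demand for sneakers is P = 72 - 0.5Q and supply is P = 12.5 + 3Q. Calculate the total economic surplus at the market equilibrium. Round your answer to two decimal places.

Equilibrium: 72 - 0.5Q = 12.5 + 3Q, so Q* = 17 and P* = 63.5.
Total surplus is the full triangle between the curves from 0 to Q*: (1/2)(17)(72 - 12.5) = 505.75.

505.75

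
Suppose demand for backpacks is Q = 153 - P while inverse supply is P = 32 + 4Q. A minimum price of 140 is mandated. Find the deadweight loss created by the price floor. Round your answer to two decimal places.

313.60

Rewriting demand in inverse form: P = 153 - Q.
Without the control, 153 - Q = 32 + 4Q so Q* = 24.2 and P* = 128.8.
At P = 140, buyers demand (153 - 140)/1 = 13 while sellers would supply more, so the quantity traded is 13 at price 140.
The lost-trades triangle has base Q* - 13 = 11.2 and height equal to the gap between the curves at Q = 13, which is 140 - 84 = 56. DWL = (1/2)(11.2)(56) = 313.6.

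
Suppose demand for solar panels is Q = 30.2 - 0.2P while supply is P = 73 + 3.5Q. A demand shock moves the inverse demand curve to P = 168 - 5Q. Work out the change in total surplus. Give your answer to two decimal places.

Rewriting demand in inverse form: P = 151 - 5Q.
Initial equilibrium: Q_0 = 9.1765, P_0 = 105.1176; CS_0 = (1/2)(9.1765)(45.8824) = 210.519, PS_0 = (1/2)(9.1765)(32.1176) = 147.3633.
New equilibrium: 168 - 5Q = 73 + 3.5Q gives Q_1 = 11.1765, P_1 = 112.1176; CS_1 = 312.2837, PS_1 = 218.5986.
Change in total surplus = (312.2837 + 218.5986) - (210.519 + 147.3633) = 173.

173.00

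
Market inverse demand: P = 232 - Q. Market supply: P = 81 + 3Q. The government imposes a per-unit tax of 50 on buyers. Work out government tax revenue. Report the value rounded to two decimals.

Pre-tax equilibrium: 232 - Q = 81 + 3Q gives Q* = 37.75, P* = 194.25.
A tax on buyers shifts demand down by 50: (232 - 50) - Q = 81 + 3Q, so Q_t = 25.25. Buyers pay P_b = 206.75; sellers receive P_s = P_b - 50 = 156.75.
Tax revenue = t x Q_t = 50 x 25.25 = 1262.5.

1262.50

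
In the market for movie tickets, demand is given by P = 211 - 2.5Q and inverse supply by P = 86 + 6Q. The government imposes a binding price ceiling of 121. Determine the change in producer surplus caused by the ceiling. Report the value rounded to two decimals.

Without the control, 211 - 2.5Q = 86 + 6Q so Q* = 14.7059 and P* = 174.2353.
At P = 121, sellers supply (121 - 86)/6 = 5.8333 while buyers want more, so the quantity traded is 5.8333 at price 121.
PS goes from (1/2)(14.7059)(88.2353) = 648.7889 to 102.0833 (computed as (121 - 86)(5.8333) - (1/2)(6)(5.8333)^2), a change of -546.7056.

-546.71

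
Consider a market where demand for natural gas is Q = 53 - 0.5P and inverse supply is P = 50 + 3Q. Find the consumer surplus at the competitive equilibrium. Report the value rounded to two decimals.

Rewriting demand in inverse form: P = 106 - 2Q.
Setting demand equal to supply, 56 = 5Q, so Q* = 11.2 and P* = 83.6.
Consumer surplus is the triangle under demand above P*: (1/2)(11.2)(106 - 83.6) = (1/2)(11.2)(22.4) = 125.44.

125.44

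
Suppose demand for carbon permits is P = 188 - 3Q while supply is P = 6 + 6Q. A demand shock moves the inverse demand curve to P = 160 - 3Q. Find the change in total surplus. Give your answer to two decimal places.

Initial equilibrium: Q_0 = 20.2222, P_0 = 127.3333; CS_0 = (1/2)(20.2222)(60.6667) = 613.4074, PS_0 = (1/2)(20.2222)(121.3333) = 1226.8148.
New equilibrium: 160 - 3Q = 6 + 6Q gives Q_1 = 17.1111, P_1 = 108.6667; CS_1 = 439.1852, PS_1 = 878.3704.
Change in total surplus = (439.1852 + 878.3704) - (613.4074 + 1226.8148) = -522.6667.

-522.67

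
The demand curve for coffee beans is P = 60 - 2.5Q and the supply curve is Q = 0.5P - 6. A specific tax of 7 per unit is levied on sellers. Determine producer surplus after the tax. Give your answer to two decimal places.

83.01

Rewriting supply in inverse form: P = 12 + 2Q.
Without the tax, 60 - 2.5Q = 12 + 2Q so Q* = 10.6667 and P* = 33.3333.
A tax on sellers shifts supply up by 7: 60 - 2.5Q = 12 + 2Q + 7, so Q_t = 9.1111. Buyers pay P_b = 37.2222; sellers receive P_s = P_b - 7 = 30.2222.
PS = (1/2)(Q_t)(P_s - 12) = (1/2)(9.1111)(18.2222) = 83.0123.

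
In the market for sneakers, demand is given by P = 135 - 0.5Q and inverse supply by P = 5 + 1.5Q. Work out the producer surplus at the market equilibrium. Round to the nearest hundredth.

3168.75

Equilibrium: 135 - 0.5Q = 5 + 1.5Q, so Q* = 65 and P* = 102.5.
Producer surplus is the triangle above supply below P*: (1/2)(65)(102.5 - 5) = (1/2)(65)(97.5) = 3168.75.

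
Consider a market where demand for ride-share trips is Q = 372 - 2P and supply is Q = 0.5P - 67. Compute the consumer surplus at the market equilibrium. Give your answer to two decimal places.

108.16

Rewriting demand in inverse form: P = 186 - 0.5Q.
Rewriting supply in inverse form: P = 134 + 2Q.
Setting demand equal to supply, 52 = 2.5Q, so Q* = 20.8 and P* = 175.6.
Consumer surplus is the triangle under demand above P*: (1/2)(20.8)(186 - 175.6) = (1/2)(20.8)(10.4) = 108.16.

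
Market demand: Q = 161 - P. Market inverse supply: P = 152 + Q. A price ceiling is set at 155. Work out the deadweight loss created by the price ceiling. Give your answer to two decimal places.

Rewriting demand in inverse form: P = 161 - Q.
Without the control, 161 - Q = 152 + Q so Q* = 4.5 and P* = 156.5.
At P = 155, sellers supply (155 - 152)/1 = 3 while buyers want more, so the quantity traded is 3 at price 155.
At Q = 3 the demand price is 158 and the supply price is 155. Deadweight loss is the triangle between the curves from 3 to 4.5: (1/2)(158 - 155)(4.5 - 3) = 2.25.

2.25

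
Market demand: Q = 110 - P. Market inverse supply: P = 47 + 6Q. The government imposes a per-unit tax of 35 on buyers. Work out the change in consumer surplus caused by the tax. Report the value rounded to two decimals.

Rewriting demand in inverse form: P = 110 - Q.
Without the tax, 110 - Q = 47 + 6Q so Q* = 9 and P* = 101.
With the tax, buyers' net willingness to pay falls by 35: (110 - 35) - Q = 47 + 6Q, so Q_t = 4. Buyers pay P_b = 106; sellers receive P_s = P_b - 35 = 71.
Consumers lose the trapezoid between P* and P_b out to Q_t plus the triangle from Q_t to Q*: change in CS = 8 - 40.5 = -32.5.

-32.50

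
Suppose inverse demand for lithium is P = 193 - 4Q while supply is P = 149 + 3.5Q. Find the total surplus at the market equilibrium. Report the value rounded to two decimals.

Equilibrium: 193 - 4Q = 149 + 3.5Q, so Q* = 5.8667 and P* = 169.5333.
CS = (1/2)(5.8667)(23.4667) = 68.8356 and PS = (1/2)(5.8667)(20.5333) = 60.2311, so total surplus = 129.0667.

129.07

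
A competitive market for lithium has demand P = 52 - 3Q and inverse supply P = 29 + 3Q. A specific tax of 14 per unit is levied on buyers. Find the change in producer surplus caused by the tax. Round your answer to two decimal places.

Pre-tax equilibrium: 52 - 3Q = 29 + 3Q gives Q* = 3.8333, P* = 40.5.
A tax on buyers shifts demand down by 14: (52 - 14) - 3Q = 29 + 3Q, so Q_t = 1.5. Buyers pay P_b = 47.5; sellers receive P_s = P_b - 14 = 33.5.
Producers lose the trapezoid between P_s and P* out to Q_t plus the triangle from Q_t to Q*: change in PS = 3.375 - 22.0417 = -18.6667.

-18.67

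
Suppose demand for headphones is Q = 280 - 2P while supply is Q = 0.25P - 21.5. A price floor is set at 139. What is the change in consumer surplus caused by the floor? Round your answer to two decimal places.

-35.00

Rewriting demand in inverse form: P = 140 - 0.5Q.
Rewriting supply in inverse form: P = 86 + 4Q.
Without the control, 140 - 0.5Q = 86 + 4Q so Q* = 12 and P* = 134.
At P = 139, buyers demand (140 - 139)/0.5 = 2 while sellers would supply more, so the quantity traded is 2 at price 139.
CS goes from (1/2)(12)(6) = 36 to 1 (computed as (140 - 139)(2) - (1/2)(0.5)(2)^2), a change of -35.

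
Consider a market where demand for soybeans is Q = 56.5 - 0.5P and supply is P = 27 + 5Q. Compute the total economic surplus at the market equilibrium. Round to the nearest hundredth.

Rewriting demand in inverse form: P = 113 - 2Q.
Set 113 - 2Q = 27 + 5Q, which gives 86 = 7Q, so Q* = 12.2857 and P* = 113 - 2(12.2857) = 88.4286.
CS = (1/2)(12.2857)(24.5714) = 150.9388 and PS = (1/2)(12.2857)(61.4286) = 377.3469, so total surplus = 528.2857.

528.29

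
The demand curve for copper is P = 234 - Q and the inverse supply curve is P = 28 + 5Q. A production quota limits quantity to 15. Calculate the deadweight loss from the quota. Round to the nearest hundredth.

Unrestricted equilibrium: Q* = (234 - 28)/(1 + 5) = 34.3333.
At Q = 15 the demand price is 234 - (15) = 219 and the supply price is 28 + 5(15) = 103.
Deadweight loss is the triangle between the curves from 15 to 34.3333: (1/2)(219 - 103)(34.3333 - 15) = 1121.3333.

1121.33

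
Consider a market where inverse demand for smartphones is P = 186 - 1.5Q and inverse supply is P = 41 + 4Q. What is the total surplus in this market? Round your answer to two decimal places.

Equilibrium: 186 - 1.5Q = 41 + 4Q, so Q* = 26.3636 and P* = 146.4545.
Total surplus is the full triangle between the curves from 0 to Q*: (1/2)(26.3636)(186 - 41) = 1911.3636.

1911.36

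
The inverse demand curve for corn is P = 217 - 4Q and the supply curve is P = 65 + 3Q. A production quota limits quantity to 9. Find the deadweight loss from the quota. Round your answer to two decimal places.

565.79

Unrestricted equilibrium: Q* = (217 - 65)/(4 + 3) = 21.7143.
At Q = 9 the demand price is 217 - 4(9) = 181 and the supply price is 65 + 3(9) = 92.
Deadweight loss is the triangle between the curves from 9 to 21.7143: (1/2)(181 - 92)(21.7143 - 9) = 565.7857.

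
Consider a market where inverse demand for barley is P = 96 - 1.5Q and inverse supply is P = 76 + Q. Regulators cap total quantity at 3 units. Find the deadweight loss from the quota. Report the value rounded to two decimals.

31.25

Without the quota, 96 - 1.5Q = 76 + Q gives Q* = 8.
At Q = 3 the demand price is 96 - 1.5(3) = 91.5 and the supply price is 76 + (3) = 79.
DWL = (1/2)(gap between curves at 3) x (Q* - 3) = (1/2)(12.5)(5) = 31.25.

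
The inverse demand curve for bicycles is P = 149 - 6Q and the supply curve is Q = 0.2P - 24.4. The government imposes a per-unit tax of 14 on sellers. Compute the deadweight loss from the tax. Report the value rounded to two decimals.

8.91

Rewriting supply in inverse form: P = 122 + 5Q.
Without the tax, 149 - 6Q = 122 + 5Q so Q* = 2.4545 and P* = 134.2727.
With the tax, sellers need 14 more per unit: 149 - 6Q = 122 + 5Q + 14, so Q_t = 1.1818. Buyers pay P_b = 141.9091; sellers receive P_s = P_b - 14 = 127.9091.
The welfare triangle lost has base Q* - Q_t = 1.2727 and height t = 14, so DWL = (1/2)(1.2727)(14) = 8.9091.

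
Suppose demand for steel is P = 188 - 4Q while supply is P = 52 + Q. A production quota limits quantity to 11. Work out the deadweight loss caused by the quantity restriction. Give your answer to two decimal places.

Without the quota, 188 - 4Q = 52 + Q gives Q* = 27.2.
At Q = 11 the demand price is 188 - 4(11) = 144 and the supply price is 52 + (11) = 63.
DWL = (1/2)(gap between curves at 11) x (Q* - 11) = (1/2)(81)(16.2) = 656.1.

656.10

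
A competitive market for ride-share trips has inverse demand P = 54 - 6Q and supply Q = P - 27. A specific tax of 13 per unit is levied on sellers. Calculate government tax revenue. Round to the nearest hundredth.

26.00

Rewriting supply in inverse form: P = 27 + Q.
Pre-tax equilibrium: 54 - 6Q = 27 + Q gives Q* = 3.8571, P* = 30.8571.
A tax on sellers shifts supply up by 13: 54 - 6Q = 27 + Q + 13, so Q_t = 2. Buyers pay P_b = 42; sellers receive P_s = P_b - 13 = 29.
Revenue is the tax times quantity traded: 13 x 2 = 26.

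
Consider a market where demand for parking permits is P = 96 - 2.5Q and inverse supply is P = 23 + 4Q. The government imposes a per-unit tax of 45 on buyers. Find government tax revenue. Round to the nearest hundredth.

Without the tax, 96 - 2.5Q = 23 + 4Q so Q* = 11.2308 and P* = 67.9231.
With the tax, buyers' net willingness to pay falls by 45: (96 - 45) - 2.5Q = 23 + 4Q, so Q_t = 4.3077. Buyers pay P_b = 85.2308; sellers receive P_s = P_b - 45 = 40.2308.
Tax revenue = t x Q_t = 45 x 4.3077 = 193.8462.

193.85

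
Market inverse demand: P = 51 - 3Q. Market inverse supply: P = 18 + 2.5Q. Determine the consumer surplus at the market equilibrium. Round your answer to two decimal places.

54.00

Setting demand equal to supply, 33 = 5.5Q, so Q* = 6 and P* = 33.
The demand choke price is 51, so CS = (1/2)(Q*)(51 - P*) = (1/2)(6)(18) = 54.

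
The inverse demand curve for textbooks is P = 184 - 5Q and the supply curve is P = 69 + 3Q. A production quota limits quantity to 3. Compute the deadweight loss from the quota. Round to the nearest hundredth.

Unrestricted equilibrium: Q* = (184 - 69)/(5 + 3) = 14.375.
At Q = 3 the demand price is 184 - 5(3) = 169 and the supply price is 69 + 3(3) = 78.
DWL = (1/2)(gap between curves at 3) x (Q* - 3) = (1/2)(91)(11.375) = 517.5625.

517.56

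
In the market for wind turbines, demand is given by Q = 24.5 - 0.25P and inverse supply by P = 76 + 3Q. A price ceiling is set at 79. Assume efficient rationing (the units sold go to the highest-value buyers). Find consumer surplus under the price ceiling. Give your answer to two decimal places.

Rewriting demand in inverse form: P = 98 - 4Q.
Without the control, 98 - 4Q = 76 + 3Q so Q* = 3.1429 and P* = 85.4286.
At P = 79, sellers supply (79 - 76)/3 = 1 while buyers want more, so the quantity traded is 1 at price 79.
The demand price at Q = 1 is 94. CS is the trapezoid between demand and 79 over [0, 1]: (1/2)[(98 - 79) + (94 - 79)](1) = 17.

17.00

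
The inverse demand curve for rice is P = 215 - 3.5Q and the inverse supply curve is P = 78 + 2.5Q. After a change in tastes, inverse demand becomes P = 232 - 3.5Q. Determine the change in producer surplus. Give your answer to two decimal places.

171.77

Initial equilibrium: Q_0 = 22.8333, P_0 = 135.0833; CS_0 = (1/2)(22.8333)(79.9167) = 912.3819, PS_0 = (1/2)(22.8333)(57.0833) = 651.7014.
New equilibrium: 232 - 3.5Q = 78 + 2.5Q gives Q_1 = 25.6667, P_1 = 142.1667; CS_1 = 1152.8611, PS_1 = 823.4722.
Change in producer surplus = 823.4722 - 651.7014 = 171.7708.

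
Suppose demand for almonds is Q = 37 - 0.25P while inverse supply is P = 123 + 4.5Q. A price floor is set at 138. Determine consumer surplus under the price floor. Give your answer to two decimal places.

Rewriting demand in inverse form: P = 148 - 4Q.
Free-market equilibrium: 148 - 4Q = 123 + 4.5Q gives Q* = 2.9412, P* = 136.2353.
At P = 138, buyers demand (148 - 138)/4 = 2.5 while sellers would supply more, so the quantity traded is 2.5 at price 138.
CS is the triangle under demand above 138: (1/2)(2.5)(148 - 138) = 12.5.

12.50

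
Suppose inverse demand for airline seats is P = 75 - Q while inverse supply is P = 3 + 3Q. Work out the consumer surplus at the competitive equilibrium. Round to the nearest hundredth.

162.00

Set 75 - Q = 3 + 3Q, which gives 72 = 4Q, so Q* = 18 and P* = 75 - (18) = 57.
CS is the area between the demand curve and P* from 0 to Q*: (1/2)(18)(18) = 162.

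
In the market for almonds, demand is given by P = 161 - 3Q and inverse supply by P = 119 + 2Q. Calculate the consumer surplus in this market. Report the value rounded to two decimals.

Setting demand equal to supply, 42 = 5Q, so Q* = 8.4 and P* = 135.8.
Consumer surplus is the triangle under demand above P*: (1/2)(8.4)(161 - 135.8) = (1/2)(8.4)(25.2) = 105.84.

105.84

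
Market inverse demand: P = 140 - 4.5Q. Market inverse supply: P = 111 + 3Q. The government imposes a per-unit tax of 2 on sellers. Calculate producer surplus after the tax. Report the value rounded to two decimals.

Without the tax, 140 - 4.5Q = 111 + 3Q so Q* = 3.8667 and P* = 122.6.
A tax on sellers shifts supply up by 2: 140 - 4.5Q = 111 + 3Q + 2, so Q_t = 3.6. Buyers pay P_b = 123.8; sellers receive P_s = P_b - 2 = 121.8.
Producer surplus is the triangle above supply below P_s: (1/2)(3.6)(121.8 - 111) = 19.44.

19.44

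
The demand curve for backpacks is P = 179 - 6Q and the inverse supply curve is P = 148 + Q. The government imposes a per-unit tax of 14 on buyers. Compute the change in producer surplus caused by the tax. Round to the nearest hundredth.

-6.86

Without the tax, 179 - 6Q = 148 + Q so Q* = 4.4286 and P* = 152.4286.
With the tax, buyers' net willingness to pay falls by 14: (179 - 14) - 6Q = 148 + Q, so Q_t = 2.4286. Buyers pay P_b = 164.4286; sellers receive P_s = P_b - 14 = 150.4286.
Producers lose the trapezoid between P_s and P* out to Q_t plus the triangle from Q_t to Q*: change in PS = 2.949 - 9.8061 = -6.8571.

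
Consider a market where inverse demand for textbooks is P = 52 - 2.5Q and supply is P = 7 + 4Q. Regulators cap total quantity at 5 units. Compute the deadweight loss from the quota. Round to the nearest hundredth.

12.02

Without the quota, 52 - 2.5Q = 7 + 4Q gives Q* = 6.9231.
At Q = 5 the demand price is 52 - 2.5(5) = 39.5 and the supply price is 7 + 4(5) = 27.
DWL = (1/2)(gap between curves at 5) x (Q* - 5) = (1/2)(12.5)(1.9231) = 12.0192.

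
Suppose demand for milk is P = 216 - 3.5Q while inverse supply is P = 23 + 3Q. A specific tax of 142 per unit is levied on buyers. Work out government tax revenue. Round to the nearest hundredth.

Pre-tax equilibrium: 216 - 3.5Q = 23 + 3Q gives Q* = 29.6923, P* = 112.0769.
A tax on buyers shifts demand down by 142: (216 - 142) - 3.5Q = 23 + 3Q, so Q_t = 7.8462. Buyers pay P_b = 188.5385; sellers receive P_s = P_b - 142 = 46.5385.
Revenue is the tax times quantity traded: 142 x 7.8462 = 1114.1538.

1114.15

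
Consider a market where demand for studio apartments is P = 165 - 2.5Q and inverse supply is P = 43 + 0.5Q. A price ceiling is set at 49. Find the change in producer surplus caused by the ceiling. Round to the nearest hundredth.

Without the control, 165 - 2.5Q = 43 + 0.5Q so Q* = 40.6667 and P* = 63.3333.
At P = 49, sellers supply (49 - 43)/0.5 = 12 while buyers want more, so the quantity traded is 12 at price 49.
PS goes from (1/2)(40.6667)(20.3333) = 413.4444 to 36 (computed as (49 - 43)(12) - (1/2)(0.5)(12)^2), a change of -377.4444.

-377.44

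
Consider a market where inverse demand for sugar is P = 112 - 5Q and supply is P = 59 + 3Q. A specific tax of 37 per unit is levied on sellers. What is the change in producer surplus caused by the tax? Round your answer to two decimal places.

Without the tax, 112 - 5Q = 59 + 3Q so Q* = 6.625 and P* = 78.875.
A tax on sellers shifts supply up by 37: 112 - 5Q = 59 + 3Q + 37, so Q_t = 2. Buyers pay P_b = 102; sellers receive P_s = P_b - 37 = 65.
Producers lose the trapezoid between P_s and P* out to Q_t plus the triangle from Q_t to Q*: change in PS = 6 - 65.8359 = -59.8359.

-59.84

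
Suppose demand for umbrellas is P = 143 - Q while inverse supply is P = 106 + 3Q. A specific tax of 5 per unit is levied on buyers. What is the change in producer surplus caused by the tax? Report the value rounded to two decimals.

Pre-tax equilibrium: 143 - Q = 106 + 3Q gives Q* = 9.25, P* = 133.75.
A tax on buyers shifts demand down by 5: (143 - 5) - Q = 106 + 3Q, so Q_t = 8. Buyers pay P_b = 135; sellers receive P_s = P_b - 5 = 130.
PS falls from (1/2)(9.25)(27.75) = 128.3438 to (1/2)(8)(24) = 96, a change of -32.3438.

-32.34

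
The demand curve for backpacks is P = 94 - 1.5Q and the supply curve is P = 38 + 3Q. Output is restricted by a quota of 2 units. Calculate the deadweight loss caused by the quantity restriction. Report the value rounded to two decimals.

245.44

Without the quota, 94 - 1.5Q = 38 + 3Q gives Q* = 12.4444.
At Q = 2 the demand price is 94 - 1.5(2) = 91 and the supply price is 38 + 3(2) = 44.
Deadweight loss is the triangle between the curves from 2 to 12.4444: (1/2)(91 - 44)(12.4444 - 2) = 245.4444.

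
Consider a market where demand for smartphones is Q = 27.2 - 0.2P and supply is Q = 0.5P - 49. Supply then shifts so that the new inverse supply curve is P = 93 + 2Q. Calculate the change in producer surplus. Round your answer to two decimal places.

Rewriting demand in inverse form: P = 136 - 5Q.
Rewriting supply in inverse form: P = 98 + 2Q.
Initial equilibrium: Q_0 = 5.4286, P_0 = 108.8571; CS_0 = (1/2)(5.4286)(27.1429) = 73.6735, PS_0 = (1/2)(5.4286)(10.8571) = 29.4694.
New equilibrium: 136 - 5Q = 93 + 2Q gives Q_1 = 6.1429, P_1 = 105.2857; CS_1 = 94.3367, PS_1 = 37.7347.
Change in producer surplus = 37.7347 - 29.4694 = 8.2653.

8.27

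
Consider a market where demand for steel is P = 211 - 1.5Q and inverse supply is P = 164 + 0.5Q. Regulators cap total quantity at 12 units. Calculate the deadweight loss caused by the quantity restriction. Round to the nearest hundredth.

132.25

Without the quota, 211 - 1.5Q = 164 + 0.5Q gives Q* = 23.5.
At Q = 12 the demand price is 211 - 1.5(12) = 193 and the supply price is 164 + 0.5(12) = 170.
Deadweight loss is the triangle between the curves from 12 to 23.5: (1/2)(193 - 170)(23.5 - 12) = 132.25.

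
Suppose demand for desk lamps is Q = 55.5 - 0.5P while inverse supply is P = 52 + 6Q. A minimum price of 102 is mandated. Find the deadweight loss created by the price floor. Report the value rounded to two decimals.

33.06

Rewriting demand in inverse form: P = 111 - 2Q.
Free-market equilibrium: 111 - 2Q = 52 + 6Q gives Q* = 7.375, P* = 96.25.
At the floor price 102, quantity demanded is (111 - 102)/2 = 4.5; demand is the short side, so Q = 4.5 trades at P = 102.
The lost-trades triangle has base Q* - 4.5 = 2.875 and height equal to the gap between the curves at Q = 4.5, which is 102 - 79 = 23. DWL = (1/2)(2.875)(23) = 33.0625.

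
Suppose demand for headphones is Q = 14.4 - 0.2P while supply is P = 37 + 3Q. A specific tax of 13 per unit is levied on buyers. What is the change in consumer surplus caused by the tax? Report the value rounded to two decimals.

Rewriting demand in inverse form: P = 72 - 5Q.
Pre-tax equilibrium: 72 - 5Q = 37 + 3Q gives Q* = 4.375, P* = 50.125.
With the tax, buyers' net willingness to pay falls by 13: (72 - 13) - 5Q = 37 + 3Q, so Q_t = 2.75. Buyers pay P_b = 58.25; sellers receive P_s = P_b - 13 = 45.25.
CS falls from (1/2)(4.375)(21.875) = 47.8516 to (1/2)(2.75)(13.75) = 18.9062, a change of -28.9453.

-28.95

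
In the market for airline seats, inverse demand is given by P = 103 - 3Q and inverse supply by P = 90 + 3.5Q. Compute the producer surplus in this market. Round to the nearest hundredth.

7.00

Setting demand equal to supply, 13 = 6.5Q, so Q* = 2 and P* = 97.
Producer surplus is the triangle above supply below P*: (1/2)(2)(97 - 90) = (1/2)(2)(7) = 7.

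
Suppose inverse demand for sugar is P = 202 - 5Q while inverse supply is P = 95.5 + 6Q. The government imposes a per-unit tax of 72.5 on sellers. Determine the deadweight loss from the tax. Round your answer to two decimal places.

238.92

Without the tax, 202 - 5Q = 95.5 + 6Q so Q* = 9.6818 and P* = 153.5909.
With the tax, sellers need 72.5 more per unit: 202 - 5Q = 95.5 + 6Q + 72.5, so Q_t = 3.0909. Buyers pay P_b = 186.5455; sellers receive P_s = P_b - 72.5 = 114.0455.
Deadweight loss is the triangle between the curves from Q_t to Q*: (1/2)(9.6818 - 3.0909)(72.5) = 238.9205.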